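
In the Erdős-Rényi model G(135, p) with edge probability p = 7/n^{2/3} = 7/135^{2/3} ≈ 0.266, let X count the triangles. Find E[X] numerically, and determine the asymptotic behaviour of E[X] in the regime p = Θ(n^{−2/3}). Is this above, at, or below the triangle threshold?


Number of potential triangles: C(135, 3) = 400995.
Each occurs with probability p³ ≈ (0.266)³ ≈ 1.882030e-02.
By linearity: E[X] = C(135, 3)·p³ ≈ 400995 · 1.882030e-02 ≈ 7546.8469.
Since α = 2/3 < 1, p = c/n^{2/3} ≫ 1/n is above the triangle threshold p ~ 1/n. Asymptotically E[X] ~ (c³/6)·n^{3(1−α)} = (7³/6)·n^{1} → ∞; triangles are abundant w.h.p.

E[X] ≈ 7546.8469; in regime p = Θ(1/n^{2/3}) E[X] diverges (above the triangle threshold p ~ 1/n).


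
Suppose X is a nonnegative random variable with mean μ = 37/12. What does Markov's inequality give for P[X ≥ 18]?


μ = E[X] = 37/12, a = 18.
Markov: P[X ≥ 18] ≤ μ/a = (37/12)/18 = 37/216.
Numerically: ≈ 0.1713.
(Since a = 18 > μ = 3.0833, the bound 37/216 is < 1 and informative.)

P[X ≥ 18] ≤ 37/216 ≈ 0.1713.


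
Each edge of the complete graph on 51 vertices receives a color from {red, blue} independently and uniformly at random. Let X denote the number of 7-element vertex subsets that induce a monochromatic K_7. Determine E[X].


Let X = Σ_S X_S over the C(51, 7) = 115775100 subsets S of size 7, where X_S = 1 if the K_7 on S is monochromatic.
For a fixed S, the K_7 on S has C(7, 2) = 21 edges. P[all 21 edges red] = (1/2)^21, and likewise for blue, so P[monochromatic] = 2·(1/2)^21 = 2^{1 − 21} = 1/1048576.
By linearity: E[X] = C(51, 7) · 2^{1 − 21} = 115775100 · 1/1048576 = 28943775/262144.
Numerically: E[X] ≈ 110.4117.

E[X] = C(51,7)·2^(1−C(7,2)) = 28943775/262144 ≈ 110.4117.


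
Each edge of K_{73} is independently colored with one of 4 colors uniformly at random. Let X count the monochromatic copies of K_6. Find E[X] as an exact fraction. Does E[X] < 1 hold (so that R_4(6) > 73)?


E[X] = C(73, 6) · 4^{1 − 15} = 170230452 · 4^{−14} = 170230452/268435456.
As a reduced fraction: E[X] = 42557613/67108864 ≈ 0.63416.
Is E[X] < 1? YES.
Since E[X] < 1, there exists a 4-coloring of K_{73} with no monochromatic K_6; hence R_4(6) > 73.

E[X] = 42557613/67108864 ≈ 0.63416; E[X] < 1, so R_4(6) > 73.


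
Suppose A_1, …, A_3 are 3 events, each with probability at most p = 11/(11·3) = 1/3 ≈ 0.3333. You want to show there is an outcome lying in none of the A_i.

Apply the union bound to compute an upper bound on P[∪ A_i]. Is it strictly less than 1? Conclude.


Union bound: P[∪_{i=1}^{3} A_i] ≤ Σ_i P[A_i] ≤ 3·p = 3·(1/3) = 1.
Numerically: 1 ≈ 1.0000.
Is 1 < 1? NO.
Since the bound 1 is ≥ 1, the union bound is uninformative here; it does NOT by itself certify existence.

3·p = 1 ≈ 1.0000; existence NOT certified by the union bound.


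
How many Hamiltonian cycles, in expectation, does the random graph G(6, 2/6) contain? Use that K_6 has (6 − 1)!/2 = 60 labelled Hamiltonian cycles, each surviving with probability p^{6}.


K_6 has (6 − 1)!/2 = 60 labelled Hamiltonian cycles.
For each such Hamiltonian cycle H, let X_H = 1 if all 6 edges of H are present in G. Then P[X_H = 1] = p^{6} = (1/3)^{6} = 1/729.
By linearity of expectation: E[X] = Σ_H E[X_H] = 60 · p^{6} = 60 · 1/729 = 20/243.
Numerically: E[X] ≈ 0.0823.

E[X] = 60 · (1/3)^{6} = 20/243 ≈ 0.0823.


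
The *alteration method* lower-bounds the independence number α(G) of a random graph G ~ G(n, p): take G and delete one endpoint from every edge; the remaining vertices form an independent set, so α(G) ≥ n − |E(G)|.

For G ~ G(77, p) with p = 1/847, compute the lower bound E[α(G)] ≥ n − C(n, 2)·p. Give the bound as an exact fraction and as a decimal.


E[|E(G)|] = C(77, 2)·p = 2926 · (1/847) = 38/11.
E[α(G)] ≥ n − E[|E(G)|] = 77 − 38/11 = 809/11.
Numerically: ≈ 73.545455.
(This is only a lower bound; the true E[α(G)] may be larger.)

E[α(G)] ≥ 809/11 ≈ 73.545455.


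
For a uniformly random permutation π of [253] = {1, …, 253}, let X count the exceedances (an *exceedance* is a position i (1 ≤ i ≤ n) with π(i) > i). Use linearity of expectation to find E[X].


Write X = Σ_{i=1}^{253} X_i, where X_i = 1_{π(i) > i}.
For each fixed i, π(i) is uniform over {1, …, 253} (marginal of a uniform permutation), so P[π(i) > i] = (n − i)/n. Summing: Σ_{i=1}^{253} (n − i)/n = (0 + 1 + … + 252)/253 = 253(253 − 1)/(2·253) = (253 − 1)/2.
Hence E[X] = Σ_{i=1}^{253} (253 − i)/253 = 126 ≈ 126.0000.

E[X] = 126 = 126.0000.


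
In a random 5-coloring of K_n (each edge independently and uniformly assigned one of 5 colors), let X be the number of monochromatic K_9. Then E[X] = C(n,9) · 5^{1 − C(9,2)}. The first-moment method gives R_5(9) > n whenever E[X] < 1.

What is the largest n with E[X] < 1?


We need C(n, 9) · 5^{1 − 36} < 1, i.e. C(n, 9) < 5^{36 − 1} = 2910383045673370361328125.
Check values of n near the boundary:
  n = 2166: C(2166, 9) = 2844037944203015677277940; 2844037944203015677277940 < 2910383045673370361328125? YES
  n = 2167: C(2167, 9) = 2855899084841489792706810; 2855899084841489792706810 < 2910383045673370361328125? YES
  n = 2168: C(2168, 9) = 2867804175977929537095120; 2867804175977929537095120 < 2910383045673370361328125? YES
  n = 2169: C(2169, 9) = 2879753360044504243499683; 2879753360044504243499683 < 2910383045673370361328125? YES
  n = 2170: C(2170, 9) = 2891746779868845075610510; 2891746779868845075610510 < 2910383045673370361328125? YES
  n = 2171: C(2171, 9) = 2903784578674959601827205; 2903784578674959601827205 < 2910383045673370361328125? YES
  n = 2172: C(2172, 9) = 2915866900084148060642020; 2915866900084148060642020 < 2910383045673370361328125? NO
  n = 2173: C(2173, 9) = 2927993888115921319674265; 2927993888115921319674265 < 2910383045673370361328125? NO
The largest n with C(n, 9) < 2910383045673370361328125 is n = 2171 (where E[X] = 580756915734991920365441/582076609134674072265625 ≈ 0.9977328). Hence R_5(9) > 2171, i.e. R_5(9) ≥ 2172.

Largest n = 2171; hence R_5(9) > 2171.


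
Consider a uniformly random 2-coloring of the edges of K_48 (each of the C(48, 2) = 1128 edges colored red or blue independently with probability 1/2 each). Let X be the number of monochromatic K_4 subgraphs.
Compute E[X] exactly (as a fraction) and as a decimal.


Let X = Σ_S X_S over the C(48, 4) = 194580 subsets S of size 4, where X_S = 1 if the K_4 on S is monochromatic.
For a fixed S, the K_4 on S has C(4, 2) = 6 edges. P[all 6 edges red] = (1/2)^6, and likewise for blue, so P[monochromatic] = 2·(1/2)^6 = 2^{1 − 6} = 1/32.
By linearity of expectation: E[X] = C(48, 4) · 2^{1 − 6} = 194580 · 1/32 = 48645/8.
Numerically: E[X] ≈ 6080.625000.

E[X] = C(48,4)·2^(1−C(4,2)) = 48645/8 ≈ 6080.625000.


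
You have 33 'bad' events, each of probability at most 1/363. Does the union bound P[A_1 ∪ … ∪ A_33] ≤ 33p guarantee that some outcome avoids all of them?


Union bound: P[∪_{i=1}^{33} A_i] ≤ Σ_i P[A_i] ≤ 33·p = 33·(1/363) = 1/11.
Numerically: 1/11 ≈ 0.0909091.
Is 1/11 < 1? YES.
Since P[∪ A_i] ≤ 1/11 < 1, the complement has P[∩ A_i^c] ≥ 1 − 1/11 = 10/11 > 0, so some outcome avoids every A_i.

33·p = 1/11 ≈ 0.0909091; existence CERTIFIED by the union bound.


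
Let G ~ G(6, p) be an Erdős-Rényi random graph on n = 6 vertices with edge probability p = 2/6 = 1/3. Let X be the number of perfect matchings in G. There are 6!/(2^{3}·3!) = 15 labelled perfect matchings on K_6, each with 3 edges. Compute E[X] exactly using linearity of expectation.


K_6 has 6!/(2^{3}·3!) = 15 labelled perfect matchings.
For each such perfect matching H, let X_H = 1 if all 3 edges of H are present in G. Then P[X_H = 1] = p^{3} = (1/3)^{3} = 1/27.
By linearity: E[X] = Σ_H E[X_H] = 15 · p^{3} = 15 · 1/27 = 5/9.
Numerically: E[X] ≈ 0.55556.

E[X] = 15 · (1/3)^{3} = 5/9 ≈ 0.55556.


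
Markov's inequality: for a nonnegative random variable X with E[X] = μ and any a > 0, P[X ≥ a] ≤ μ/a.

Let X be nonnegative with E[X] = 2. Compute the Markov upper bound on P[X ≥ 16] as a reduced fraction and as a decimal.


μ = E[X] = 2, a = 16.
Markov: P[X ≥ 16] ≤ μ/a = (2)/16 = 1/8.
Numerically: ≈ 0.12500.
(Since a = 16 > μ = 2.00000, the bound 1/8 is < 1 and informative.)

P[X ≥ 16] ≤ 1/8 ≈ 0.12500.


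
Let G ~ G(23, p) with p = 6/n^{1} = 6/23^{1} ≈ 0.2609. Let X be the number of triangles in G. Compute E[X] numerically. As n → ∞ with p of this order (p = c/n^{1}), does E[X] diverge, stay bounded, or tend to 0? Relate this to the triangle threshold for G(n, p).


Number of potential triangles: C(23, 3) = 1771.
Each occurs with probability p³ ≈ (0.2609)³ ≈ 1.775294e-02.
By linearity: E[X] = C(23, 3)·p³ ≈ 1771 · 1.775294e-02 ≈ 31.4405.
Here α = 1, so p = 6/n is exactly at the triangle threshold p ~ 1/n. Asymptotically E[X] → c³/6 = 6³/6 = 36 ≈ 36.0000, a bounded constant. In this regime the triangle count is asymptotically Poisson(c³/6).

E[X] ≈ 31.4405; in regime p = Θ(1/n^{1}) E[X] stays bounded (at the triangle threshold p ~ 1/n).


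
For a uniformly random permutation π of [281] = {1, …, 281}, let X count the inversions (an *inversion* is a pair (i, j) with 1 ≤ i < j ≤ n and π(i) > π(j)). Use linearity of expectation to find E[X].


Write X = Σ X_I over the C(281, 2) = 39340 pairs i < j, with X_I the indicator of one inversion.
There are 39340 indicators.
For each fixed pair i < j, the values π(i) and π(j) are two distinct elements of {1, …, 281} in uniformly random order; by symmetry P[π(i) > π(j)] = 1/2.
By linearity: E[X] = 39340 · (1/2) = C(281, 2) · (1/2) = 39340/2 = 19670 ≈ 19670.0000.

E[X] = 19670 = 19670.0000.


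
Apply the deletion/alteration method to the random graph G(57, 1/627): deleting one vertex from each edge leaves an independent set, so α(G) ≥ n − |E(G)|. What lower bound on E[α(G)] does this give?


E[|E(G)|] = C(57, 2)·p = 1596 · (1/627) = 28/11.
E[α(G)] ≥ n − E[|E(G)|] = 57 − 28/11 = 599/11.
Numerically: ≈ 54.455.
(This is only a lower bound; the true E[α(G)] may be larger.)

E[α(G)] ≥ 599/11 ≈ 54.455.


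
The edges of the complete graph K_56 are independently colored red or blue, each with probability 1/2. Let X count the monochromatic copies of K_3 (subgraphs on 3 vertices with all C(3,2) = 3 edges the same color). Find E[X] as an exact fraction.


Let X = Σ_S X_S over the C(56, 3) = 27720 subsets S of size 3, where X_S = 1 if the K_3 on S is monochromatic.
For a fixed S, the K_3 on S has C(3, 2) = 3 edges. P[all 3 edges red] = (1/2)^3, and likewise for blue, so P[monochromatic] = 2·(1/2)^3 = 2^{1 − 3} = 1/4.
Summing: E[X] = C(56, 3) · 2^{1 − 3} = 27720 · 1/4 = 6930.
Numerically: E[X] ≈ 6930.000.

E[X] = C(56,3)·2^(1−C(3,2)) = 6930 ≈ 6930.000.


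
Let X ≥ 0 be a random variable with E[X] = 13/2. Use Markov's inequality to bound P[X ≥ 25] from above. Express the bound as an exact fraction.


μ = E[X] = 13/2, a = 25.
Markov: P[X ≥ 25] ≤ μ/a = (13/2)/25 = 13/50.
Numerically: ≈ 0.26000.
(Since a = 25 > μ = 6.50000, the bound 13/50 is < 1 and informative.)

P[X ≥ 25] ≤ 13/50 ≈ 0.26000.


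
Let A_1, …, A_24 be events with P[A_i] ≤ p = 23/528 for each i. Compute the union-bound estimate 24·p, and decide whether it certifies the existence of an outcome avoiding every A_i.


Union bound: P[∪_{i=1}^{24} A_i] ≤ Σ_i P[A_i] ≤ 24·p = 24·(23/528) = 23/22.
Numerically: 23/22 ≈ 1.045.
Is 23/22 < 1? NO.
Since the bound 23/22 is ≥ 1, the union bound is uninformative here; it does NOT by itself certify existence.

24·p = 23/22 ≈ 1.045; existence NOT certified by the union bound.


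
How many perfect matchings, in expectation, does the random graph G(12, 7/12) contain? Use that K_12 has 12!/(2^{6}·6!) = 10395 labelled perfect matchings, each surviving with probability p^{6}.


K_12 has 12!/(2^{6}·6!) = 10395 labelled perfect matchings.
For each such perfect matching H, let X_H = 1 if all 6 edges of H are present in G. Then P[X_H = 1] = p^{6} = (7/12)^{6} = 117649/2985984.
By linearity of expectation: E[X] = Σ_H E[X_H] = 10395 · p^{6} = 10395 · 117649/2985984 = 45294865/110592.
Numerically: E[X] ≈ 409.57.

E[X] = 10395 · (7/12)^{6} = 45294865/110592 ≈ 409.57.


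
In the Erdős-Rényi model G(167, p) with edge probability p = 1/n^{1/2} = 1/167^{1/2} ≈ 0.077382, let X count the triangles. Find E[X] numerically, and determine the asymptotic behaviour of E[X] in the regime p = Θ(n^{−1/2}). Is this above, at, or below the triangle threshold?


Number of potential triangles: C(167, 3) = 762355.
Each occurs with probability p³ ≈ (0.077382)³ ≈ 4.6336721e-04.
By linearity: E[X] = C(167, 3)·p³ ≈ 762355 · 4.6336721e-04 ≈ 353.25031.
Since α = 1/2 < 1, p = c/n^{1/2} ≫ 1/n is above the triangle threshold p ~ 1/n. Asymptotically E[X] ~ (c³/6)·n^{3(1−α)} = (1³/6)·n^{1.5} → ∞; triangles are abundant w.h.p.

E[X] ≈ 353.25031; in regime p = Θ(1/n^{1/2}) E[X] diverges (above the triangle threshold p ~ 1/n).


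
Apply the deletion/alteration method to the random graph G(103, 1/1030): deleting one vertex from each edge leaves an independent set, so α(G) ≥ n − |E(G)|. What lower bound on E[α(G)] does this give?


E[|E(G)|] = C(103, 2)·p = 5253 · (1/1030) = 51/10.
E[α(G)] ≥ n − E[|E(G)|] = 103 − 51/10 = 979/10.
Numerically: ≈ 97.900.
(This is only a lower bound; the true E[α(G)] may be larger.)

E[α(G)] ≥ 979/10 ≈ 97.900.


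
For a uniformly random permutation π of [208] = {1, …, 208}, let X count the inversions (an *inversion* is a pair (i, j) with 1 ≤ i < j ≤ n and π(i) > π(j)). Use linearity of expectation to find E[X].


Write X = Σ X_I over the C(208, 2) = 21528 pairs i < j, with X_I the indicator of one inversion.
There are 21528 indicators.
For each fixed pair i < j, the values π(i) and π(j) are two distinct elements of {1, …, 208} in uniformly random order; by symmetry P[π(i) > π(j)] = 1/2.
By linearity: E[X] = 21528 · (1/2) = C(208, 2) · (1/2) = 21528/2 = 10764 ≈ 10764.0000.

E[X] = 10764 = 10764.0000.


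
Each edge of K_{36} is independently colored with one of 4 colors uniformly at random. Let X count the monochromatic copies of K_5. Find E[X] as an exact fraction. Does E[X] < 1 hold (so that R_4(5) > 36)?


E[X] = C(36, 5) · 4^{1 − 10} = 376992 · 4^{−9} = 376992/262144.
As a reduced fraction: E[X] = 11781/8192 ≈ 1.438110.
Is E[X] < 1? NO.
Since E[X] ≥ 1, the first-moment bound is inconclusive at n = 36; it does NOT by itself certify R_4(5) > 36.

E[X] = 11781/8192 ≈ 1.438110; E[X] ≥ 1; first-moment method inconclusive here.


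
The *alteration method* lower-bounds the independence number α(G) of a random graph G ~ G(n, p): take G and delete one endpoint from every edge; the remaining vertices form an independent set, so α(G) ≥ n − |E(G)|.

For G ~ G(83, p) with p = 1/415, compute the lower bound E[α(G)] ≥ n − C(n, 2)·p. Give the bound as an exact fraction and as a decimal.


E[|E(G)|] = C(83, 2)·p = 3403 · (1/415) = 41/5.
E[α(G)] ≥ n − E[|E(G)|] = 83 − 41/5 = 374/5.
Numerically: ≈ 74.800.
(This is only a lower bound; the true E[α(G)] may be larger.)

E[α(G)] ≥ 374/5 ≈ 74.800.


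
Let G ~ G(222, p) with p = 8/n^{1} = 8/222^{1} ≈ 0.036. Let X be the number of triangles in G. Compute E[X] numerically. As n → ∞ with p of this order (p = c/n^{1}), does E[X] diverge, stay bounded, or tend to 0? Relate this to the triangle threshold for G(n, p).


Number of potential triangles: C(222, 3) = 1798940.
Each occurs with probability p³ ≈ (0.036)³ ≈ 4.67962e-05.
By linearity: E[X] = C(222, 3)·p³ ≈ 1798940 · 4.67962e-05 ≈ 84.184.
Here α = 1, so p = 8/n is exactly at the triangle threshold p ~ 1/n. Asymptotically E[X] → c³/6 = 8³/6 = 256/3 ≈ 85.333, a bounded constant. In this regime the triangle count is asymptotically Poisson(c³/6).

E[X] ≈ 84.184; in regime p = Θ(1/n^{1}) E[X] stays bounded (at the triangle threshold p ~ 1/n).


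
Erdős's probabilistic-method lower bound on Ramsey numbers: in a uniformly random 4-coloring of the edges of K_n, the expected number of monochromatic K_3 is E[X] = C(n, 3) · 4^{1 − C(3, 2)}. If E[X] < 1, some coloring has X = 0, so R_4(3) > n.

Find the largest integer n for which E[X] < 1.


We need C(n, 3) · 4^{1 − 3} < 1, i.e. C(n, 3) < 4^{3 − 1} = 16.
Check values of n near the boundary:
  n = 3: C(3, 3) = 1; 1 < 16? YES
  n = 4: C(4, 3) = 4; 4 < 16? YES
  n = 5: C(5, 3) = 10; 10 < 16? YES
  n = 6: C(6, 3) = 20; 20 < 16? NO
  n = 7: C(7, 3) = 35; 35 < 16? NO
The largest n with C(n, 3) < 16 is n = 5 (where E[X] = 5/8 ≈ 0.62500). Hence R_4(3) > 5, i.e. R_4(3) ≥ 6.

Largest n = 5; hence R_4(3) > 5.


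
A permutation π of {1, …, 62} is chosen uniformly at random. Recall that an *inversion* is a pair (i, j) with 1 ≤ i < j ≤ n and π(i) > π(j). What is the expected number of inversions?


Write X = Σ X_I over the C(62, 2) = 1891 pairs i < j, with X_I the indicator of one inversion.
There are 1891 indicators.
For each fixed pair i < j, the values π(i) and π(j) are two distinct elements of {1, …, 62} in uniformly random order; by symmetry P[π(i) > π(j)] = 1/2.
By linearity: E[X] = 1891 · (1/2) = C(62, 2) · (1/2) = 1891/2 = 1891/2 ≈ 945.500000.

E[X] = 1891/2 = 945.500000.


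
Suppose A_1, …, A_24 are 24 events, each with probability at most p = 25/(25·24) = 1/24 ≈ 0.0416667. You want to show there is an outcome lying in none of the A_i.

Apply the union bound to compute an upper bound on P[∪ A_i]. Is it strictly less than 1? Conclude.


Union bound: P[∪_{i=1}^{24} A_i] ≤ Σ_i P[A_i] ≤ 24·p = 24·(1/24) = 1.
Numerically: 1 ≈ 1.0000000.
Is 1 < 1? NO.
Since the bound 1 is ≥ 1, the union bound is uninformative here; it does NOT by itself certify existence.

24·p = 1 ≈ 1.0000000; existence NOT certified by the union bound.


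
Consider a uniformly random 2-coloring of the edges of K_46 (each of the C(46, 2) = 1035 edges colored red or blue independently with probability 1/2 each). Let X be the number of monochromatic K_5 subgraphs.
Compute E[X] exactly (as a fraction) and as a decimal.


Let X = Σ_S X_S over the C(46, 5) = 1370754 subsets S of size 5, where X_S = 1 if the K_5 on S is monochromatic.
For a fixed S, the K_5 on S has C(5, 2) = 10 edges. P[all 10 edges red] = (1/2)^10, and likewise for blue, so P[monochromatic] = 2·(1/2)^10 = 2^{1 − 10} = 1/512.
By linearity of expectation: E[X] = C(46, 5) · 2^{1 − 10} = 1370754 · 1/512 = 685377/256.
Numerically: E[X] ≈ 2677.254.

E[X] = C(46,5)·2^(1−C(5,2)) = 685377/256 ≈ 2677.254.


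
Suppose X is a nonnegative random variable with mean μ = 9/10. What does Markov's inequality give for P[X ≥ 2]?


μ = E[X] = 9/10, a = 2.
Markov: P[X ≥ 2] ≤ μ/a = (9/10)/2 = 9/20.
Numerically: ≈ 0.45000.
(Since a = 2 > μ = 0.90000, the bound 9/20 is < 1 and informative.)

P[X ≥ 2] ≤ 9/20 ≈ 0.45000.


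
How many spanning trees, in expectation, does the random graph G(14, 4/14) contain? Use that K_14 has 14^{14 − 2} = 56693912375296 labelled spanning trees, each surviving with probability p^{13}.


K_14 has 14^{14 − 2} = 56693912375296 labelled spanning trees.
For each such spanning tree H, let X_H = 1 if all 13 edges of H are present in G. Then P[X_H = 1] = p^{13} = (2/7)^{13} = 8192/96889010407.
By linearity: E[X] = Σ_H E[X_H] = 56693912375296 · p^{13} = 56693912375296 · 8192/96889010407 = 33554432/7.
Numerically: E[X] ≈ 4.793e+06.

E[X] = 56693912375296 · (2/7)^{13} = 33554432/7 ≈ 4.793e+06.


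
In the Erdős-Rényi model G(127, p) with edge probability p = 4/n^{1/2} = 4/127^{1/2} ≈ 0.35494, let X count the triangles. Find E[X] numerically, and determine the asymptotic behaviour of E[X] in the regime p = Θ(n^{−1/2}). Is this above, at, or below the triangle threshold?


Number of potential triangles: C(127, 3) = 333375.
Each occurs with probability p³ ≈ (0.35494)³ ≈ 4.4717178e-02.
By linearity: E[X] = C(127, 3)·p³ ≈ 333375 · 4.4717178e-02 ≈ 14907.58936.
Since α = 1/2 < 1, p = c/n^{1/2} ≫ 1/n is above the triangle threshold p ~ 1/n. Asymptotically E[X] ~ (c³/6)·n^{3(1−α)} = (4³/6)·n^{1.5} → ∞; triangles are abundant w.h.p.

E[X] ≈ 14907.58936; in regime p = Θ(1/n^{1/2}) E[X] diverges (above the triangle threshold p ~ 1/n).


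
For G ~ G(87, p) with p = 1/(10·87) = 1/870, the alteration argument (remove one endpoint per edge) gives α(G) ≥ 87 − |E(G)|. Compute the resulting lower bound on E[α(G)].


E[|E(G)|] = C(87, 2)·p = 3741 · (1/870) = 43/10.
E[α(G)] ≥ n − E[|E(G)|] = 87 − 43/10 = 827/10.
Numerically: ≈ 82.7000.
(This is only a lower bound; the true E[α(G)] may be larger.)

E[α(G)] ≥ 827/10 ≈ 82.7000.


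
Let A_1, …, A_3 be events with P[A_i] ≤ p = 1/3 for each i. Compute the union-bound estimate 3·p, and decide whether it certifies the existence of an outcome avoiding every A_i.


Union bound: P[∪_{i=1}^{3} A_i] ≤ Σ_i P[A_i] ≤ 3·p = 3·(1/3) = 1.
Numerically: 1 ≈ 1.00000.
Is 1 < 1? NO.
Since the bound 1 is ≥ 1, the union bound is uninformative here; it does NOT by itself certify existence.

3·p = 1 ≈ 1.00000; existence NOT certified by the union bound.


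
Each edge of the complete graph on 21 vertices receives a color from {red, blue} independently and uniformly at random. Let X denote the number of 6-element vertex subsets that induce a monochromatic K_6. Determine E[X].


Let X = Σ_S X_S over the C(21, 6) = 54264 subsets S of size 6, where X_S = 1 if the K_6 on S is monochromatic.
For a fixed S, the K_6 on S has C(6, 2) = 15 edges. P[all 15 edges red] = (1/2)^15, and likewise for blue, so P[monochromatic] = 2·(1/2)^15 = 2^{1 − 15} = 1/16384.
By linearity of expectation: E[X] = C(21, 6) · 2^{1 − 15} = 54264 · 1/16384 = 6783/2048.
Numerically: E[X] ≈ 3.3120.

E[X] = C(21,6)·2^(1−C(6,2)) = 6783/2048 ≈ 3.3120.


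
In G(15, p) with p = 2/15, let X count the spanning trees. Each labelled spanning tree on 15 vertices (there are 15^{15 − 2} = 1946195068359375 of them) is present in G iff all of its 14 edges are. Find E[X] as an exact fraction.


K_15 has 15^{15 − 2} = 1946195068359375 labelled spanning trees.
For each such spanning tree H, let X_H = 1 if all 14 edges of H are present in G. Then P[X_H = 1] = p^{14} = (2/15)^{14} = 16384/29192926025390625.
Summing the indicators: E[X] = Σ_H E[X_H] = 1946195068359375 · p^{14} = 1946195068359375 · 16384/29192926025390625 = 16384/15.
Numerically: E[X] ≈ 1092.27.

E[X] = 1946195068359375 · (2/15)^{14} = 16384/15 ≈ 1092.27.


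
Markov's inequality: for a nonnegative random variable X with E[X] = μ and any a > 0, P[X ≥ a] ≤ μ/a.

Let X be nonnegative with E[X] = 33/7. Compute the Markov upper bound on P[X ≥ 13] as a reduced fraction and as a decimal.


μ = E[X] = 33/7, a = 13.
Markov: P[X ≥ 13] ≤ μ/a = (33/7)/13 = 33/91.
Numerically: ≈ 0.363.
(Since a = 13 > μ = 4.714, the bound 33/91 is < 1 and informative.)

P[X ≥ 13] ≤ 33/91 ≈ 0.363.


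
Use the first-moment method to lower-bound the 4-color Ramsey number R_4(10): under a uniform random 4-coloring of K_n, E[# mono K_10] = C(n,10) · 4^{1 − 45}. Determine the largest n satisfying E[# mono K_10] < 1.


We need C(n, 10) · 4^{1 − 45} < 1, i.e. C(n, 10) < 4^{45 − 1} = 309485009821345068724781056.
Check values of n near the boundary:
  n = 2020: C(2020, 10) = 304832018578739931133653656; 304832018578739931133653656 < 309485009821345068724781056? YES
  n = 2021: C(2021, 10) = 306347841644770462864800616; 306347841644770462864800616 < 309485009821345068724781056? YES
  n = 2022: C(2022, 10) = 307870445231474093395937796; 307870445231474093395937796 < 309485009821345068724781056? YES
  n = 2023: C(2023, 10) = 309399856285778485315440716; 309399856285778485315440716 < 309485009821345068724781056? YES
  n = 2024: C(2024, 10) = 310936101848269937576192656; 310936101848269937576192656 < 309485009821345068724781056? NO
The largest n with C(n, 10) < 309485009821345068724781056 is n = 2023 (where E[X] = 77349964071444621328860179/77371252455336267181195264 ≈ 0.9997249). Hence R_4(10) > 2023, i.e. R_4(10) ≥ 2024.

Largest n = 2023; hence R_4(10) > 2023.


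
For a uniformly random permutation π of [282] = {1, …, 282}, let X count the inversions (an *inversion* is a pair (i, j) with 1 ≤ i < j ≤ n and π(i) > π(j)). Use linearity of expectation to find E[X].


Write X = Σ X_I over the C(282, 2) = 39621 pairs i < j, with X_I the indicator of one inversion.
There are 39621 indicators.
For each fixed pair i < j, the values π(i) and π(j) are two distinct elements of {1, …, 282} in uniformly random order; by symmetry P[π(i) > π(j)] = 1/2.
By linearity: E[X] = 39621 · (1/2) = C(282, 2) · (1/2) = 39621/2 = 39621/2 ≈ 19810.5000.

E[X] = 39621/2 = 19810.5000.


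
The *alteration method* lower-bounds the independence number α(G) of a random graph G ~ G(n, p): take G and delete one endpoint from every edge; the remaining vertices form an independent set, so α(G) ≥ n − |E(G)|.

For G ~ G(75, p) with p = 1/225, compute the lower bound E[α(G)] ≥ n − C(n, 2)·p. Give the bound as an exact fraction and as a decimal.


E[|E(G)|] = C(75, 2)·p = 2775 · (1/225) = 37/3.
E[α(G)] ≥ n − E[|E(G)|] = 75 − 37/3 = 188/3.
Numerically: ≈ 62.66667.
(This is only a lower bound; the true E[α(G)] may be larger.)

E[α(G)] ≥ 188/3 ≈ 62.66667.


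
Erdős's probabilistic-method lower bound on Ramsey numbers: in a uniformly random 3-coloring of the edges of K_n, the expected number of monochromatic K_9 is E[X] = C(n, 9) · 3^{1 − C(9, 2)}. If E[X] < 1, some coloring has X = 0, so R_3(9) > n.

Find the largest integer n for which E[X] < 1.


We need C(n, 9) · 3^{1 − 36} < 1, i.e. C(n, 9) < 3^{36 − 1} = 50031545098999707.
Check values of n near the boundary:
  n = 296: C(296, 9) = 42513789098994080; 42513789098994080 < 50031545098999707? YES
  n = 297: C(297, 9) = 43842345008337645; 43842345008337645 < 50031545098999707? YES
  n = 298: C(298, 9) = 45207677551849890; 45207677551849890 < 50031545098999707? YES
  n = 299: C(299, 9) = 46610674441390059; 46610674441390059 < 50031545098999707? YES
  n = 300: C(300, 9) = 48052241692154700; 48052241692154700 < 50031545098999707? YES
  n = 301: C(301, 9) = 49533303936090975; 49533303936090975 < 50031545098999707? YES
  n = 302: C(302, 9) = 51054804739588650; 51054804739588650 < 50031545098999707? NO
The largest n with C(n, 9) < 50031545098999707 is n = 301 (where E[X] = 16511101312030325/16677181699666569 ≈ 0.9900415). Hence R_3(9) > 301, i.e. R_3(9) ≥ 302.

Largest n = 301; hence R_3(9) > 301.


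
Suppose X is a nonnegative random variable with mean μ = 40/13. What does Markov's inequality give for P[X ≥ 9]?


μ = E[X] = 40/13, a = 9.
Markov: P[X ≥ 9] ≤ μ/a = (40/13)/9 = 40/117.
Numerically: ≈ 0.341880.
(Since a = 9 > μ = 3.076923, the bound 40/117 is < 1 and informative.)

P[X ≥ 9] ≤ 40/117 ≈ 0.341880.


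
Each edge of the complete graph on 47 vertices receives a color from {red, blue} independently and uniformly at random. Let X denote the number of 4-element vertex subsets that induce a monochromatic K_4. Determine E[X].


Let X = Σ_S X_S over the C(47, 4) = 178365 subsets S of size 4, where X_S = 1 if the K_4 on S is monochromatic.
For a fixed S, the K_4 on S has C(4, 2) = 6 edges. P[all 6 edges red] = (1/2)^6, and likewise for blue, so P[monochromatic] = 2·(1/2)^6 = 2^{1 − 6} = 1/32.
By linearity of expectation: E[X] = C(47, 4) · 2^{1 − 6} = 178365 · 1/32 = 178365/32.
Numerically: E[X] ≈ 5573.90625.

E[X] = C(47,4)·2^(1−C(4,2)) = 178365/32 ≈ 5573.90625.


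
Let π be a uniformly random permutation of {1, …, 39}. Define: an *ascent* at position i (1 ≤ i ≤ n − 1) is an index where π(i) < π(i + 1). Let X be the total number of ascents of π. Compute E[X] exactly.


Write X = Σ X_I over i = 1, …, 38, with X_I the indicator of one ascent.
There are 38 indicators.
For each fixed i, the pair (π(i), π(i+1)) is a uniformly random ordered pair of distinct values from {1, …, 39}; by symmetry P[π(i) < π(i+1)] = 1/2.
By linearity: E[X] = 38 · (1/2) = (39 − 1) · (1/2) = 19 ≈ 19.0000.

E[X] = 19 = 19.0000.


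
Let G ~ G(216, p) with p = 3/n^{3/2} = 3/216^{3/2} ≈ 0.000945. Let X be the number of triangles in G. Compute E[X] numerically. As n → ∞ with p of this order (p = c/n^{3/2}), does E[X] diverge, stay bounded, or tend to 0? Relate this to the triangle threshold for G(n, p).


Number of potential triangles: C(216, 3) = 1656360.
Each occurs with probability p³ ≈ (0.000945)³ ≈ 8.43960e-10.
By linearity: E[X] = C(216, 3)·p³ ≈ 1656360 · 8.43960e-10 ≈ 0.001.
Since α = 3/2 > 1, p = c/n^{3/2} = o(1/n) is below the triangle threshold p ~ 1/n. Asymptotically E[X] ~ (c³/6)·n^{3(1−α)} = (3³/6)·n^{-1.5} → 0, so by Markov's inequality G has no triangles w.h.p.

E[X] ≈ 0.001; in regime p = Θ(1/n^{3/2}) E[X] tends to 0 (below the triangle threshold p ~ 1/n).


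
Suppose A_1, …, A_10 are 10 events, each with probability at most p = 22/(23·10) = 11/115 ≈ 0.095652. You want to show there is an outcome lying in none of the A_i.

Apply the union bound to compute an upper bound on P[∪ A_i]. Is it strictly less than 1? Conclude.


Union bound: P[∪_{i=1}^{10} A_i] ≤ Σ_i P[A_i] ≤ 10·p = 10·(11/115) = 22/23.
Numerically: 22/23 ≈ 0.956522.
Is 22/23 < 1? YES.
Since P[∪ A_i] ≤ 22/23 < 1, the complement has P[∩ A_i^c] ≥ 1 − 22/23 = 1/23 > 0, so some outcome avoids every A_i.

10·p = 22/23 ≈ 0.956522; existence CERTIFIED by the union bound.


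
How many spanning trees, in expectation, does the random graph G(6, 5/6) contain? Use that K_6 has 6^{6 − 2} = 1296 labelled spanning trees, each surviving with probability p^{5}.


K_6 has 6^{6 − 2} = 1296 labelled spanning trees.
For each such spanning tree H, let X_H = 1 if all 5 edges of H are present in G. Then P[X_H = 1] = p^{5} = (5/6)^{5} = 3125/7776.
By linearity: E[X] = Σ_H E[X_H] = 1296 · p^{5} = 1296 · 3125/7776 = 3125/6.
Numerically: E[X] ≈ 521.

E[X] = 1296 · (5/6)^{5} = 3125/6 ≈ 521.


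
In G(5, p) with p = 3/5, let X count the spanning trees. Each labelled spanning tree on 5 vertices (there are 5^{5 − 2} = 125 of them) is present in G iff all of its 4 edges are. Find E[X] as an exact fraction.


K_5 has 5^{5 − 2} = 125 labelled spanning trees.
For each such spanning tree H, let X_H = 1 if all 4 edges of H are present in G. Then P[X_H = 1] = p^{4} = (3/5)^{4} = 81/625.
Summing the indicators: E[X] = Σ_H E[X_H] = 125 · p^{4} = 125 · 81/625 = 81/5.
Numerically: E[X] ≈ 16.2.

E[X] = 125 · (3/5)^{4} = 81/5 ≈ 16.2.


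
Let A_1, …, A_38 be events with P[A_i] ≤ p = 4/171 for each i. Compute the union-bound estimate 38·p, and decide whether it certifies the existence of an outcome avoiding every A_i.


Union bound: P[∪_{i=1}^{38} A_i] ≤ Σ_i P[A_i] ≤ 38·p = 38·(4/171) = 8/9.
Numerically: 8/9 ≈ 0.8889.
Is 8/9 < 1? YES.
Since P[∪ A_i] ≤ 8/9 < 1, the complement has P[∩ A_i^c] ≥ 1 − 8/9 = 1/9 > 0, so some outcome avoids every A_i.

38·p = 8/9 ≈ 0.8889; existence CERTIFIED by the union bound.


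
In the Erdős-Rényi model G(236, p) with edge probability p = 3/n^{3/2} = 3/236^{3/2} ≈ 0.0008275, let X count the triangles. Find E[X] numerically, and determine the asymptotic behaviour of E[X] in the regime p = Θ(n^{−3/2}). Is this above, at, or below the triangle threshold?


Number of potential triangles: C(236, 3) = 2162940.
Each occurs with probability p³ ≈ (0.0008275)³ ≈ 5.665781e-10.
By linearity: E[X] = C(236, 3)·p³ ≈ 2162940 · 5.665781e-10 ≈ 0.0012.
Since α = 3/2 > 1, p = c/n^{3/2} = o(1/n) is below the triangle threshold p ~ 1/n. Asymptotically E[X] ~ (c³/6)·n^{3(1−α)} = (3³/6)·n^{-1.5} → 0, so by Markov's inequality G has no triangles w.h.p.

E[X] ≈ 0.0012; in regime p = Θ(1/n^{3/2}) E[X] tends to 0 (below the triangle threshold p ~ 1/n).


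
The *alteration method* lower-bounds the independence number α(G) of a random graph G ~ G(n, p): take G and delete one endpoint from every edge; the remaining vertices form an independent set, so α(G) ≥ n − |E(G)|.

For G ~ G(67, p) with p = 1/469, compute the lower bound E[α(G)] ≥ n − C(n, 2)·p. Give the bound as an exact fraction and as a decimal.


E[|E(G)|] = C(67, 2)·p = 2211 · (1/469) = 33/7.
E[α(G)] ≥ n − E[|E(G)|] = 67 − 33/7 = 436/7.
Numerically: ≈ 62.28571.
(This is only a lower bound; the true E[α(G)] may be larger.)

E[α(G)] ≥ 436/7 ≈ 62.28571.


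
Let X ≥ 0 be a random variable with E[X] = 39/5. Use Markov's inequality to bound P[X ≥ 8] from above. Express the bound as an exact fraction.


μ = E[X] = 39/5, a = 8.
Markov: P[X ≥ 8] ≤ μ/a = (39/5)/8 = 39/40.
Numerically: ≈ 0.975000.
(Since a = 8 > μ = 7.800000, the bound 39/40 is < 1 and informative.)

P[X ≥ 8] ≤ 39/40 ≈ 0.975000.


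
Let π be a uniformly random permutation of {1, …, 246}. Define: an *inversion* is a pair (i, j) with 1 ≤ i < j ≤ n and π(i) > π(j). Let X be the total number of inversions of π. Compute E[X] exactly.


Write X = Σ X_I over the C(246, 2) = 30135 pairs i < j, with X_I the indicator of one inversion.
There are 30135 indicators.
For each fixed pair i < j, the values π(i) and π(j) are two distinct elements of {1, …, 246} in uniformly random order; by symmetry P[π(i) > π(j)] = 1/2.
By linearity: E[X] = 30135 · (1/2) = C(246, 2) · (1/2) = 30135/2 = 30135/2 ≈ 15067.5000.

E[X] = 30135/2 = 15067.5000.


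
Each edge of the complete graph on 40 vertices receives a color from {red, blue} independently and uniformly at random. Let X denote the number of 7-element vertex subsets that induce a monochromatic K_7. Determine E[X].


Let X = Σ_S X_S over the C(40, 7) = 18643560 subsets S of size 7, where X_S = 1 if the K_7 on S is monochromatic.
For a fixed S, the K_7 on S has C(7, 2) = 21 edges. P[all 21 edges red] = (1/2)^21, and likewise for blue, so P[monochromatic] = 2·(1/2)^21 = 2^{1 − 21} = 1/1048576.
By linearity of expectation: E[X] = C(40, 7) · 2^{1 − 21} = 18643560 · 1/1048576 = 2330445/131072.
Numerically: E[X] ≈ 17.780.

E[X] = C(40,7)·2^(1−C(7,2)) = 2330445/131072 ≈ 17.780.


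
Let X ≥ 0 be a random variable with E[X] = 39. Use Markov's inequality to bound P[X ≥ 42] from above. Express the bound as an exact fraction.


μ = E[X] = 39, a = 42.
Markov: P[X ≥ 42] ≤ μ/a = (39)/42 = 13/14.
Numerically: ≈ 0.928571.
(Since a = 42 > μ = 39.000000, the bound 13/14 is < 1 and informative.)

P[X ≥ 42] ≤ 13/14 ≈ 0.928571.


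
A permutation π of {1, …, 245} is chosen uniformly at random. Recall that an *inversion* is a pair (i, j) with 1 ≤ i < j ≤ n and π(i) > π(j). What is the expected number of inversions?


Write X = Σ X_I over the C(245, 2) = 29890 pairs i < j, with X_I the indicator of one inversion.
There are 29890 indicators.
For each fixed pair i < j, the values π(i) and π(j) are two distinct elements of {1, …, 245} in uniformly random order; by symmetry P[π(i) > π(j)] = 1/2.
By linearity: E[X] = 29890 · (1/2) = C(245, 2) · (1/2) = 29890/2 = 14945 ≈ 14945.000.

E[X] = 14945 = 14945.000.


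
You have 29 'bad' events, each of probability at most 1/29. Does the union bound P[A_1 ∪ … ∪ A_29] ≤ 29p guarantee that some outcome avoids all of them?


Union bound: P[∪_{i=1}^{29} A_i] ≤ Σ_i P[A_i] ≤ 29·p = 29·(1/29) = 1.
Numerically: 1 ≈ 1.0000000.
Is 1 < 1? NO.
Since the bound 1 is ≥ 1, the union bound is uninformative here; it does NOT by itself certify existence.

29·p = 1 ≈ 1.0000000; existence NOT certified by the union bound.


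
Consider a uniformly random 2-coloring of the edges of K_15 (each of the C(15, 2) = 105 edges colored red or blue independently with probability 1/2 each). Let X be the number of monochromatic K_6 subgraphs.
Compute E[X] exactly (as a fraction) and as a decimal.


Let X = Σ_S X_S over the C(15, 6) = 5005 subsets S of size 6, where X_S = 1 if the K_6 on S is monochromatic.
For a fixed S, the K_6 on S has C(6, 2) = 15 edges. P[all 15 edges red] = (1/2)^15, and likewise for blue, so P[monochromatic] = 2·(1/2)^15 = 2^{1 − 15} = 1/16384.
By linearity: E[X] = C(15, 6) · 2^{1 − 15} = 5005 · 1/16384 = 5005/16384.
Numerically: E[X] ≈ 0.305481.

E[X] = C(15,6)·2^(1−C(6,2)) = 5005/16384 ≈ 0.305481.


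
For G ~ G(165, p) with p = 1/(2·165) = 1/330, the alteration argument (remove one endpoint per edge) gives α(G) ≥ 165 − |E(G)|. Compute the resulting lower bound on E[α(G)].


E[|E(G)|] = C(165, 2)·p = 13530 · (1/330) = 41.
E[α(G)] ≥ n − E[|E(G)|] = 165 − 41 = 124.
Numerically: ≈ 124.000.
(This is only a lower bound; the true E[α(G)] may be larger.)

E[α(G)] ≥ 124 ≈ 124.000.


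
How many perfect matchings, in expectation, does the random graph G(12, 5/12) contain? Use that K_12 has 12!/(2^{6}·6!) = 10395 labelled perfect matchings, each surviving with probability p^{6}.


K_12 has 12!/(2^{6}·6!) = 10395 labelled perfect matchings.
For each such perfect matching H, let X_H = 1 if all 6 edges of H are present in G. Then P[X_H = 1] = p^{6} = (5/12)^{6} = 15625/2985984.
By linearity: E[X] = Σ_H E[X_H] = 10395 · p^{6} = 10395 · 15625/2985984 = 6015625/110592.
Numerically: E[X] ≈ 54.39.

E[X] = 10395 · (5/12)^{6} = 6015625/110592 ≈ 54.39.


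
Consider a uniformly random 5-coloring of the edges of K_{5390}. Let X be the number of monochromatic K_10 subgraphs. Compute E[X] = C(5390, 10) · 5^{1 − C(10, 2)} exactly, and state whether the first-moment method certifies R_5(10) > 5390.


E[X] = C(5390, 10) · 5^{1 − 45} = 5655833965919099070255434039753 · 5^{−44} = 5655833965919099070255434039753/5684341886080801486968994140625.
As a reduced fraction: E[X] = 5655833965919099070255434039753/5684341886080801486968994140625 ≈ 0.99498.
Is E[X] < 1? YES.
Since E[X] < 1, there exists a 5-coloring of K_{5390} with no monochromatic K_10; hence R_5(10) > 5390.

E[X] = 5655833965919099070255434039753/5684341886080801486968994140625 ≈ 0.99498; E[X] < 1, so R_5(10) > 5390.


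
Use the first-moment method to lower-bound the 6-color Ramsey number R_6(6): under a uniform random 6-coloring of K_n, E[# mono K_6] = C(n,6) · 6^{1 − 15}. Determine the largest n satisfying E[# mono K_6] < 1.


We need C(n, 6) · 6^{1 − 15} < 1, i.e. C(n, 6) < 6^{15 − 1} = 78364164096.
Check values of n near the boundary:
  n = 194: C(194, 6) = 68482017072; 68482017072 < 78364164096? YES
  n = 195: C(195, 6) = 70656049360; 70656049360 < 78364164096? YES
  n = 196: C(196, 6) = 72887293024; 72887293024 < 78364164096? YES
  n = 197: C(197, 6) = 75176946208; 75176946208 < 78364164096? YES
  n = 198: C(198, 6) = 77526225777; 77526225777 < 78364164096? YES
  n = 199: C(199, 6) = 79936367511; 79936367511 < 78364164096? NO
  n = 200: C(200, 6) = 82408626300; 82408626300 < 78364164096? NO
  n = 201: C(201, 6) = 84944276340; 84944276340 < 78364164096? NO
The largest n with C(n, 6) < 78364164096 is n = 198 (where E[X] = 25842075259/26121388032 ≈ 0.989307). Hence R_6(6) > 198, i.e. R_6(6) ≥ 199.

Largest n = 198; hence R_6(6) > 198.


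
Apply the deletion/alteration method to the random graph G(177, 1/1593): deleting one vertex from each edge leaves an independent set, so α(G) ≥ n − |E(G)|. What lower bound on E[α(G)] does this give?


E[|E(G)|] = C(177, 2)·p = 15576 · (1/1593) = 88/9.
E[α(G)] ≥ n − E[|E(G)|] = 177 − 88/9 = 1505/9.
Numerically: ≈ 167.222.
(This is only a lower bound; the true E[α(G)] may be larger.)

E[α(G)] ≥ 1505/9 ≈ 167.222.


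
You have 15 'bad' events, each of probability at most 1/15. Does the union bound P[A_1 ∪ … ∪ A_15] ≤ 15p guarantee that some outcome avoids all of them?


Union bound: P[∪_{i=1}^{15} A_i] ≤ Σ_i P[A_i] ≤ 15·p = 15·(1/15) = 1.
Numerically: 1 ≈ 1.0000.
Is 1 < 1? NO.
Since the bound 1 is ≥ 1, the union bound is uninformative here; it does NOT by itself certify existence.

15·p = 1 ≈ 1.0000; existence NOT certified by the union bound.
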